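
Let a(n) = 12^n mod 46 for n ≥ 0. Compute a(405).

4

Listing terms: a(0) = 1,  a(1) = 12,  a(2) = 6,  a(3) = 26,  a(4) = 36,  a(5) = 18,  a(6) = 32,  a(7) = 16,  a(8) = 8,  a(9) = 4,  a(10) = 2,  a(11) = 24,  a(12) = 12.
Since a(12) = a(1) = 12, the sequence is eventually periodic: after a pre-period of length 1 it cycles with period 11.
For n ≥ 1, a(n) depends only on (n - 1) mod 11. (405 - 1) mod 11 = 8, so a(405) = a(9) = 4.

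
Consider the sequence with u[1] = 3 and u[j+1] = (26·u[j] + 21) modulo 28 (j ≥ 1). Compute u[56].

We have u[1] = 3, u[2] = 15, u[3] = 19, u[4] = 11, u[5] = 27, u[6] = 23, u[7] = 3.
Since u[7] = u[1] = 3, the sequence is periodic with period 6.
So u[56] = u[1 + ((56-1) mod 6)] = u[2] = 15.

15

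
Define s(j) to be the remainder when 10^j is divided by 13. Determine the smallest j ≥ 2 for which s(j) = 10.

Computing terms: s(1) = 10; s(2) = 9; s(3) = 12; s(4) = 3; s(5) = 4; s(6) = 1; s(7) = 10.
The sequence repeats with period 6.
The value 10 next appears (with j ≥ 2) at s(7).

7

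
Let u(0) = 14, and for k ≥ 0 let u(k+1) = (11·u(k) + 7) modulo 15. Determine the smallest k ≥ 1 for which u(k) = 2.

Listing terms: u(0) = 14; u(1) = 11; u(2) = 8; u(3) = 5; u(4) = 2; u(5) = 14.
Since u(5) = u(0) = 14, the sequence is periodic with period 5.
The value 2 first appears (with k ≥ 1) at u(4).

4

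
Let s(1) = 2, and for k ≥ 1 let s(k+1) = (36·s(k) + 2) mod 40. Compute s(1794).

s(1) = 2,  s(2) = 34,  s(3) = 26,  s(4) = 18,  s(5) = 10,  s(6) = 2.
Since s(6) = s(1) = 2, the sequence is periodic with period 5.
So s(1794) = s(1 + ((1794-1) mod 5)) = s(4) = 18.

18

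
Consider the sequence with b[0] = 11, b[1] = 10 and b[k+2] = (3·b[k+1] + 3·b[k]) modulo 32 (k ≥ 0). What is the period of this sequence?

Computing terms: b[0] = 11; b[1] = 10; b[2] = 31; b[3] = 27; b[4] = 14; b[5] = 27; b[6] = 27; b[7] = 2; b[8] = 23; b[9] = 11; b[10] = 6; b[11] = 19; b[12] = 11; b[13] = 26; b[14] = 15; b[15] = 27; b[16] = 30; b[17] = 11; b[18] = 27; b[19] = 18; b[20] = 7; b[21] = 11; b[22] = 22; b[23] = 3; b[24] = 11; b[25] = 10.
Since (b[24], b[25]) = (b[0], b[1]) = (11, 10) (two consecutive terms determine the rest), the sequence is periodic with period 24.

24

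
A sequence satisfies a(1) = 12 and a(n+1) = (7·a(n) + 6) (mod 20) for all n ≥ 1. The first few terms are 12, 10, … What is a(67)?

Computing terms: a(1) = 12,  a(2) = 10,  a(3) = 16,  a(4) = 18,  a(5) = 12.
Since a(5) = a(1) = 12, the sequence is periodic with period 4.
(67 - 1) mod 4 = 2, so a(67) = a(3) = 16.

16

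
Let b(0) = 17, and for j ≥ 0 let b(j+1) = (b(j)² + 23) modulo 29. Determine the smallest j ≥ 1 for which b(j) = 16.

We have b(0) = 17, b(1) = 22, b(2) = 14, b(3) = 16, b(4) = 18, b(5) = 28, b(6) = 24, b(7) = 19, b(8) = 7, b(9) = 14.
Since b(9) = b(2) = 14, the sequence is eventually periodic: after a pre-period of length 2 it cycles with period 7.
The value 16 first appears (with j ≥ 1) at b(3).

3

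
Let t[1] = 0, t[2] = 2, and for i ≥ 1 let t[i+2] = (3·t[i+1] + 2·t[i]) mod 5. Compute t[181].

Listing terms: t[1] = 0,  t[2] = 2,  t[3] = 1,  t[4] = 2,  t[5] = 3,  t[6] = 3,  t[7] = 0,  t[8] = 1,  t[9] = 3,  t[10] = 1,  t[11] = 4,  t[12] = 4,  t[13] = 0,  t[14] = 3,  t[15] = 4,  t[16] = 3,  t[17] = 2,  t[18] = 2,  t[19] = 0,  t[20] = 4,  t[21] = 2,  t[22] = 4,  t[23] = 1,  t[24] = 1,  t[25] = 0,  t[26] = 2.
Since (t[25], t[26]) = (t[1], t[2]) = (0, 2) (two consecutive terms determine the rest), the sequence is periodic with period 24.
So t[181] = t[1 + ((181-1) mod 24)] = t[13] = 0.

0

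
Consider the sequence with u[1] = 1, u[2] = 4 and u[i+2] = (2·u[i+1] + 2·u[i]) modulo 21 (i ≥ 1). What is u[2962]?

1

u[1] = 1,  u[2] = 4,  u[3] = 10,  u[4] = 7,  u[5] = 13,  u[6] = 19,  u[7] = 1,  u[8] = 19,  u[9] = 19,  u[10] = 13,  u[11] = 1,  u[12] = 7,  u[13] = 16,  u[14] = 4,  u[15] = 19,  u[16] = 4,  u[17] = 4,  u[18] = 16,  u[19] = 19,  u[20] = 7,  u[21] = 10,  u[22] = 13,  u[23] = 4,  u[24] = 13,  u[25] = 13,  u[26] = 10,  u[27] = 4,  u[28] = 7,  u[29] = 1,  u[30] = 16,  u[31] = 13,  u[32] = 16,  u[33] = 16,  u[34] = 1,  u[35] = 13,  u[36] = 7,  u[37] = 19,  u[38] = 10,  u[39] = 16,  u[40] = 10,  u[41] = 10,  u[42] = 19,  u[43] = 16,  u[44] = 7,  u[45] = 4,  u[46] = 1,  u[47] = 10,  u[48] = 1,  u[49] = 1,  u[50] = 4.
Since (u[49], u[50]) = (u[1], u[2]) = (1, 4) (two consecutive terms determine the rest), the sequence is periodic with period 48.
(2962 - 1) mod 48 = 33, so u[2962] = u[34] = 1.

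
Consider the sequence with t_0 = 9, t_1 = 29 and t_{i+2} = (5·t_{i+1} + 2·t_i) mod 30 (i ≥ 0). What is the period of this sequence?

t_0 = 9, t_1 = 29, t_2 = 13, t_3 = 3, t_4 = 11, t_5 = 1, t_6 = 27, t_7 = 17, t_8 = 19, t_9 = 9, t_{10} = 23, t_{11} = 13, t_{12} = 21, t_{13} = 11, t_{14} = 7, t_{15} = 27, t_{16} = 29, t_{17} = 19, t_{18} = 3, t_{19} = 23, t_{20} = 1, t_{21} = 21, t_{22} = 17, t_{23} = 7, t_{24} = 9, t_{25} = 29.
The sequence repeats with period 24.

24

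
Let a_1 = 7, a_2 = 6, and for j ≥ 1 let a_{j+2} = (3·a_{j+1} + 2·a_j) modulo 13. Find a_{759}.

Computing terms: a_1 = 7,  a_2 = 6,  a_3 = 6,  a_4 = 4,  a_5 = 11,  a_6 = 2,  a_7 = 2,  a_8 = 10,  a_9 = 8,  a_{10} = 5,  a_{11} = 5,  a_{12} = 12,  a_{13} = 7,  a_{14} = 6.
Since (a_{13}, a_{14}) = (a_1, a_2) = (7, 6) (two consecutive terms determine the rest), the sequence is periodic with period 12.
(759 - 1) mod 12 = 2, so a_{759} = a_3 = 6.

6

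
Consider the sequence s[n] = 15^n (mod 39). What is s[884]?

9

s[0] = 1,  s[1] = 15,  s[2] = 30,  s[3] = 21,  s[4] = 3,  s[5] = 6,  s[6] = 12,  s[7] = 24,  s[8] = 9,  s[9] = 18,  s[10] = 36,  s[11] = 33,  s[12] = 27,  s[13] = 15.
Since s[13] = s[1] = 15, the sequence is eventually periodic: after a pre-period of length 1 it cycles with period 12.
For n ≥ 1, s[n] depends only on (n - 1) mod 12. (884 - 1) mod 12 = 7, so s[884] = s[8] = 9.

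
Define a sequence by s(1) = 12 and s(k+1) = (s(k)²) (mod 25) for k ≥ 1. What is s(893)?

Listing terms: s(1) = 12, s(2) = 19, s(3) = 11, s(4) = 21, s(5) = 16, s(6) = 6, s(7) = 11.
Since s(7) = s(3) = 11, the sequence is eventually periodic: after a pre-period of length 2 it cycles with period 4.
For k ≥ 3, s(k) depends only on (k - 3) mod 4. (893 - 3) mod 4 = 2, so s(893) = s(5) = 16.

16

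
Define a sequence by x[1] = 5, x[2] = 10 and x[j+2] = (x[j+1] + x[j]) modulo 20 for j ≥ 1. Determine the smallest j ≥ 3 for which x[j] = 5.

4

Listing terms: x[1] = 5,  x[2] = 10,  x[3] = 15,  x[4] = 5,  x[5] = 0,  x[6] = 5,  x[7] = 5,  x[8] = 10.
Since (x[7], x[8]) = (x[1], x[2]) = (5, 10) (two consecutive terms determine the rest), the sequence is periodic with period 6.
The value 5 first appears (with j ≥ 3) at x[4].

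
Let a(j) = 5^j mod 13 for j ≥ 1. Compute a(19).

8

a(1) = 5,  a(2) = 12,  a(3) = 8,  a(4) = 1,  a(5) = 5.
Since a(5) = a(1) = 5, the sequence is periodic with period 4.
(19 - 1) mod 4 = 2, so a(19) = a(3) = 8.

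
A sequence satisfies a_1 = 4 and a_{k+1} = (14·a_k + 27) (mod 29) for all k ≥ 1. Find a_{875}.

6

Listing terms: a_1 = 4,  a_2 = 25,  a_3 = 0,  a_4 = 27,  a_5 = 28,  a_6 = 13,  a_7 = 6,  a_8 = 24,  a_9 = 15,  a_{10} = 5,  a_{11} = 10,  a_{12} = 22,  a_{13} = 16,  a_{14} = 19,  a_{15} = 3,  a_{16} = 11,  a_{17} = 7,  a_{18} = 9,  a_{19} = 8,  a_{20} = 23,  a_{21} = 1,  a_{22} = 12,  a_{23} = 21,  a_{24} = 2,  a_{25} = 26,  a_{26} = 14,  a_{27} = 20,  a_{28} = 17,  a_{29} = 4.
Since a_{29} = a_1 = 4, the sequence is periodic with period 28.
So a_{875} = a_{1 + ((875-1) mod 28)} = a_7 = 6.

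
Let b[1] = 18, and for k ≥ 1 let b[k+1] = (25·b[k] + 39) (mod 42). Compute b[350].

27

Computing terms: b[1] = 18,  b[2] = 27,  b[3] = 0,  b[4] = 39,  b[5] = 6,  b[6] = 21,  b[7] = 18.
Since b[7] = b[1] = 18, the sequence is periodic with period 6.
So b[350] = b[1 + ((350-1) mod 6)] = b[2] = 27.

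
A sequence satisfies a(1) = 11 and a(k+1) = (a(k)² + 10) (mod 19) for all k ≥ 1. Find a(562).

a(1) = 11,  a(2) = 17,  a(3) = 14,  a(4) = 16,  a(5) = 0,  a(6) = 10,  a(7) = 15,  a(8) = 7,  a(9) = 2,  a(10) = 14.
Since a(10) = a(3) = 14, the sequence is eventually periodic: after a pre-period of length 2 it cycles with period 7.
For k ≥ 3, a(k) depends only on (k - 3) mod 7. (562 - 3) mod 7 = 6, so a(562) = a(9) = 2.

2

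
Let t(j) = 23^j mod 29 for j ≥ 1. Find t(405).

24

t(1) = 23,  t(2) = 7,  t(3) = 16,  t(4) = 20,  t(5) = 25,  t(6) = 24,  t(7) = 1,  t(8) = 23.
The sequence repeats with period 7.
So t(405) = t(1 + ((405-1) mod 7)) = t(6) = 24.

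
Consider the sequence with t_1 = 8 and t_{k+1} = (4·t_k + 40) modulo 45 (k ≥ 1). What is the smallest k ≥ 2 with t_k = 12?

14

Listing terms: t_1 = 8,  t_2 = 27,  t_3 = 13,  t_4 = 2,  t_5 = 3,  t_6 = 7,  t_7 = 23,  t_8 = 42,  t_9 = 28,  t_{10} = 17,  t_{11} = 18,  t_{12} = 22,  t_{13} = 38,  t_{14} = 12,  t_{15} = 43,  t_{16} = 32,  t_{17} = 33,  t_{18} = 37,  t_{19} = 8.
Since t_{19} = t_1 = 8, the sequence is periodic with period 18.
The value 12 first appears (with k ≥ 2) at t_{14}.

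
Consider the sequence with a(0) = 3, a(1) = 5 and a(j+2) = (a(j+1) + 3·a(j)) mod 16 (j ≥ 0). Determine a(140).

a(0) = 3,  a(1) = 5,  a(2) = 14,  a(3) = 13,  a(4) = 7,  a(5) = 14,  a(6) = 3,  a(7) = 13,  a(8) = 6,  a(9) = 13,  a(10) = 15,  a(11) = 6,  a(12) = 3,  a(13) = 5.
The sequence repeats with period 12.
(140 - 0) mod 12 = 8, so a(140) = a(8) = 6.

6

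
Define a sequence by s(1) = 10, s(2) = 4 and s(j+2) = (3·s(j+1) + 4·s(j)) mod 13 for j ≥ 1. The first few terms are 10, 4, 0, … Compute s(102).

s(1) = 10, s(2) = 4, s(3) = 0, s(4) = 3, s(5) = 9, s(6) = 0, s(7) = 10, s(8) = 4.
Since (s(7), s(8)) = (s(1), s(2)) = (10, 4) (two consecutive terms determine the rest), the sequence is periodic with period 6.
So s(102) = s(1 + ((102-1) mod 6)) = s(6) = 0.

0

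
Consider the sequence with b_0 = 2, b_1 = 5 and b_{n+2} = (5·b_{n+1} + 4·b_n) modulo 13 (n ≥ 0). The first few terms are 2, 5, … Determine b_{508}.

b_0 = 2,  b_1 = 5,  b_2 = 7,  b_3 = 3,  b_4 = 4,  b_5 = 6,  b_6 = 7,  b_7 = 7,  b_8 = 11,  b_9 = 5,  b_{10} = 4,  b_{11} = 1,  b_{12} = 8,  b_{13} = 5,  b_{14} = 5,  b_{15} = 6,  b_{16} = 11,  b_{17} = 1,  b_{18} = 10,  b_{19} = 2,  b_{20} = 11,  b_{21} = 11,  b_{22} = 8,  b_{23} = 6,  b_{24} = 10,  b_{25} = 9,  b_{26} = 7,  b_{27} = 6,  b_{28} = 6,  b_{29} = 2,  b_{30} = 8,  b_{31} = 9,  b_{32} = 12,  b_{33} = 5,  b_{34} = 8,  b_{35} = 8,  b_{36} = 7,  b_{37} = 2,  b_{38} = 12,  b_{39} = 3,  b_{40} = 11,  b_{41} = 2,  b_{42} = 2,  b_{43} = 5.
The sequence repeats with period 42.
So b_{508} = b_{0 + ((508-0) mod 42)} = b_4 = 4.

4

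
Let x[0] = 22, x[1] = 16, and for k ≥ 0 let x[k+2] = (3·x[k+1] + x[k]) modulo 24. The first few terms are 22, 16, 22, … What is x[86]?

Listing terms: x[0] = 22,  x[1] = 16,  x[2] = 22,  x[3] = 10,  x[4] = 4,  x[5] = 22,  x[6] = 22,  x[7] = 16.
The sequence repeats with period 6.
(86 - 0) mod 6 = 2, so x[86] = x[2] = 22.

22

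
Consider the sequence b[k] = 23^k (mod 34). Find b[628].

We have b[0] = 1,  b[1] = 23,  b[2] = 19,  b[3] = 29,  b[4] = 21,  b[5] = 7,  b[6] = 25,  b[7] = 31,  b[8] = 33,  b[9] = 11,  b[10] = 15,  b[11] = 5,  b[12] = 13,  b[13] = 27,  b[14] = 9,  b[15] = 3,  b[16] = 1.
The sequence repeats with period 16.
So b[628] = b[0 + ((628-0) mod 16)] = b[4] = 21.

21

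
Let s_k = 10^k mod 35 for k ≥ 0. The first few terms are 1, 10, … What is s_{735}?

Computing terms: s_0 = 1, s_1 = 10, s_2 = 30, s_3 = 20, s_4 = 25, s_5 = 5, s_6 = 15, s_7 = 10.
Since s_7 = s_1 = 10, the sequence is eventually periodic: after a pre-period of length 1 it cycles with period 6.
For k ≥ 1, s_k depends only on (k - 1) mod 6. (735 - 1) mod 6 = 2, so s_{735} = s_3 = 20.

20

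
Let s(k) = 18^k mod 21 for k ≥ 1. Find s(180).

Listing terms: s(1) = 18, s(2) = 9, s(3) = 15, s(4) = 18.
The sequence repeats with period 3.
So s(180) = s(1 + ((180-1) mod 3)) = s(3) = 15.

15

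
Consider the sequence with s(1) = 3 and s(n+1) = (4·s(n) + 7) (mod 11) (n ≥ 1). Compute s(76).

s(1) = 3, s(2) = 8, s(3) = 6, s(4) = 9, s(5) = 10, s(6) = 3.
Since s(6) = s(1) = 3, the sequence is periodic with period 5.
So s(76) = s(1 + ((76-1) mod 5)) = s(1) = 3.

3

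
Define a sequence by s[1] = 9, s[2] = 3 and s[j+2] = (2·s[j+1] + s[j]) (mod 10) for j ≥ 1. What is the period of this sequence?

12

Computing terms: s[1] = 9; s[2] = 3; s[3] = 5; s[4] = 3; s[5] = 1; s[6] = 5; s[7] = 1; s[8] = 7; s[9] = 5; s[10] = 7; s[11] = 9; s[12] = 5; s[13] = 9; s[14] = 3.
Since (s[13], s[14]) = (s[1], s[2]) = (9, 3) (two consecutive terms determine the rest), the sequence is periodic with period 12.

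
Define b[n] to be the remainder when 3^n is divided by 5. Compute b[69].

We have b[1] = 3, b[2] = 4, b[3] = 2, b[4] = 1, b[5] = 3.
The sequence repeats with period 4.
(69 - 1) mod 4 = 0, so b[69] = b[1] = 3.

3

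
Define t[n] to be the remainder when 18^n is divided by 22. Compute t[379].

Computing terms: t[1] = 18,  t[2] = 16,  t[3] = 2,  t[4] = 14,  t[5] = 10,  t[6] = 4,  t[7] = 6,  t[8] = 20,  t[9] = 8,  t[10] = 12,  t[11] = 18.
Since t[11] = t[1] = 18, the sequence is periodic with period 10.
(379 - 1) mod 10 = 8, so t[379] = t[9] = 8.

8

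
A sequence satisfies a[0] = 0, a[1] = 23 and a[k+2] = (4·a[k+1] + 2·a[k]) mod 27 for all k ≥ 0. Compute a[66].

18

a[0] = 0,  a[1] = 23,  a[2] = 11,  a[3] = 9,  a[4] = 4,  a[5] = 7,  a[6] = 9,  a[7] = 23,  a[8] = 2,  a[9] = 0,  a[10] = 4,  a[11] = 16,  a[12] = 18,  a[13] = 23,  a[14] = 20,  a[15] = 18,  a[16] = 4,  a[17] = 25,  a[18] = 0,  a[19] = 23.
The sequence repeats with period 18.
(66 - 0) mod 18 = 12, so a[66] = a[12] = 18.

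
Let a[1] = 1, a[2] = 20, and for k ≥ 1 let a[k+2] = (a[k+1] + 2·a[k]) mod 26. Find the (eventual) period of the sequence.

12

a[1] = 1,  a[2] = 20,  a[3] = 22,  a[4] = 10,  a[5] = 2,  a[6] = 22,  a[7] = 0,  a[8] = 18,  a[9] = 18,  a[10] = 2,  a[11] = 12,  a[12] = 16,  a[13] = 14,  a[14] = 20,  a[15] = 22.
Since (a[14], a[15]) = (a[2], a[3]) = (20, 22) (two consecutive terms determine the rest), the sequence is eventually periodic: after a pre-period of length 1 it cycles with period 12.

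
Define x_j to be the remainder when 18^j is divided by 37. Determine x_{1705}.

We have x_0 = 1,  x_1 = 18,  x_2 = 28,  x_3 = 23,  x_4 = 7,  x_5 = 15,  x_6 = 11,  x_7 = 13,  x_8 = 12,  x_9 = 31,  x_{10} = 3,  x_{11} = 17,  x_{12} = 10,  x_{13} = 32,  x_{14} = 21,  x_{15} = 8,  x_{16} = 33,  x_{17} = 2,  x_{18} = 36,  x_{19} = 19,  x_{20} = 9,  x_{21} = 14,  x_{22} = 30,  x_{23} = 22,  x_{24} = 26,  x_{25} = 24,  x_{26} = 25,  x_{27} = 6,  x_{28} = 34,  x_{29} = 20,  x_{30} = 27,  x_{31} = 5,  x_{32} = 16,  x_{33} = 29,  x_{34} = 4,  x_{35} = 35,  x_{36} = 1.
The sequence repeats with period 36.
So x_{1705} = x_{0 + ((1705-0) mod 36)} = x_{13} = 32.

32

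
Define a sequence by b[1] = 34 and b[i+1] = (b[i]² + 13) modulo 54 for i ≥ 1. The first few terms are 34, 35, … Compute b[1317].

We have b[1] = 34, b[2] = 35, b[3] = 50, b[4] = 29, b[5] = 44, b[6] = 5, b[7] = 38, b[8] = 53, b[9] = 14, b[10] = 47, b[11] = 8, b[12] = 23, b[13] = 2, b[14] = 17, b[15] = 32, b[16] = 11, b[17] = 26, b[18] = 41, b[19] = 20, b[20] = 35.
Since b[20] = b[2] = 35, the sequence is eventually periodic: after a pre-period of length 1 it cycles with period 18.
For i ≥ 2, b[i] depends only on (i - 2) mod 18. (1317 - 2) mod 18 = 1, so b[1317] = b[3] = 50.

50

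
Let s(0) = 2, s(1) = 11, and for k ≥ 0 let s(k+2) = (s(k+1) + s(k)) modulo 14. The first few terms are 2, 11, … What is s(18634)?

1

s(0) = 2; s(1) = 11; s(2) = 13; s(3) = 10; s(4) = 9; s(5) = 5; s(6) = 0; s(7) = 5; s(8) = 5; s(9) = 10; s(10) = 1; s(11) = 11; s(12) = 12; s(13) = 9; s(14) = 7; s(15) = 2; s(16) = 9; s(17) = 11; s(18) = 6; s(19) = 3; s(20) = 9; s(21) = 12; s(22) = 7; s(23) = 5; s(24) = 12; s(25) = 3; s(26) = 1; s(27) = 4; s(28) = 5; s(29) = 9; s(30) = 0; s(31) = 9; s(32) = 9; s(33) = 4; s(34) = 13; s(35) = 3; s(36) = 2; s(37) = 5; s(38) = 7; s(39) = 12; s(40) = 5; s(41) = 3; s(42) = 8; s(43) = 11; s(44) = 5; s(45) = 2; s(46) = 7; s(47) = 9; s(48) = 2; s(49) = 11.
The sequence repeats with period 48.
So s(18634) = s(0 + ((18634-0) mod 48)) = s(10) = 1.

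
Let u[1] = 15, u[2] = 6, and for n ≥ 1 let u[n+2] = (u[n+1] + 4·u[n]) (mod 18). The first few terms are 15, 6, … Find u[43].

Listing terms: u[1] = 15,  u[2] = 6,  u[3] = 12,  u[4] = 0,  u[5] = 12,  u[6] = 12,  u[7] = 6,  u[8] = 0,  u[9] = 6,  u[10] = 6,  u[11] = 12.
Since (u[10], u[11]) = (u[2], u[3]) = (6, 12) (two consecutive terms determine the rest), the sequence is eventually periodic: after a pre-period of length 1 it cycles with period 8.
For n ≥ 2, u[n] depends only on (n - 2) mod 8. (43 - 2) mod 8 = 1, so u[43] = u[3] = 12.

12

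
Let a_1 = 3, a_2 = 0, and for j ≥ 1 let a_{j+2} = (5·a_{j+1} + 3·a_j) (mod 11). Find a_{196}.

9

Computing terms: a_1 = 3; a_2 = 0; a_3 = 9; a_4 = 1; a_5 = 10; a_6 = 9; a_7 = 9; a_8 = 6; a_9 = 2; a_{10} = 6; a_{11} = 3; a_{12} = 0.
The sequence repeats with period 10.
So a_{196} = a_{1 + ((196-1) mod 10)} = a_6 = 9.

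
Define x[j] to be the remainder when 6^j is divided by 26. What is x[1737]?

18

x[0] = 1; x[1] = 6; x[2] = 10; x[3] = 8; x[4] = 22; x[5] = 2; x[6] = 12; x[7] = 20; x[8] = 16; x[9] = 18; x[10] = 4; x[11] = 24; x[12] = 14; x[13] = 6.
Since x[13] = x[1] = 6, the sequence is eventually periodic: after a pre-period of length 1 it cycles with period 12.
For j ≥ 1, x[j] depends only on (j - 1) mod 12. (1737 - 1) mod 12 = 8, so x[1737] = x[9] = 18.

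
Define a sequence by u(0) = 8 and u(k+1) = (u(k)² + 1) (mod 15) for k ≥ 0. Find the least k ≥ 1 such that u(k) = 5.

We have u(0) = 8, u(1) = 5, u(2) = 11, u(3) = 2, u(4) = 5.
Since u(4) = u(1) = 5, the sequence is eventually periodic: after a pre-period of length 1 it cycles with period 3.
The value 5 first appears (with k ≥ 1) at u(1).

1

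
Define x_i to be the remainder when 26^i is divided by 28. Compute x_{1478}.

4

Listing terms: x_1 = 26,  x_2 = 4,  x_3 = 20,  x_4 = 16,  x_5 = 24,  x_6 = 8,  x_7 = 12,  x_8 = 4.
Since x_8 = x_2 = 4, the sequence is eventually periodic: after a pre-period of length 1 it cycles with period 6.
For i ≥ 2, x_i depends only on (i - 2) mod 6. (1478 - 2) mod 6 = 0, so x_{1478} = x_2 = 4.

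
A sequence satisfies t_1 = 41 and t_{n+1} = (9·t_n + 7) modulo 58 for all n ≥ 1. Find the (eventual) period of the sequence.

We have t_1 = 41; t_2 = 28; t_3 = 27; t_4 = 18; t_5 = 53; t_6 = 20; t_7 = 13; t_8 = 8; t_9 = 21; t_{10} = 22; t_{11} = 31; t_{12} = 54; t_{13} = 29; t_{14} = 36; t_{15} = 41.
The sequence repeats with period 14.

14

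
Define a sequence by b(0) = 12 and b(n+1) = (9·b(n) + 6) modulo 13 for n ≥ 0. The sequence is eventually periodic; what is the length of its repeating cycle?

3

Computing terms: b(0) = 12; b(1) = 10; b(2) = 5; b(3) = 12.
Since b(3) = b(0) = 12, the sequence is periodic with period 3.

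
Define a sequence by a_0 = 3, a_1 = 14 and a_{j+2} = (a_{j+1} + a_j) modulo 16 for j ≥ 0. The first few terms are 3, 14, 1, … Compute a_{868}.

0

a_0 = 3; a_1 = 14; a_2 = 1; a_3 = 15; a_4 = 0; a_5 = 15; a_6 = 15; a_7 = 14; a_8 = 13; a_9 = 11; a_{10} = 8; a_{11} = 3; a_{12} = 11; a_{13} = 14; a_{14} = 9; a_{15} = 7; a_{16} = 0; a_{17} = 7; a_{18} = 7; a_{19} = 14; a_{20} = 5; a_{21} = 3; a_{22} = 8; a_{23} = 11; a_{24} = 3; a_{25} = 14.
Since (a_{24}, a_{25}) = (a_0, a_1) = (3, 14) (two consecutive terms determine the rest), the sequence is periodic with period 24.
(868 - 0) mod 24 = 4, so a_{868} = a_4 = 0.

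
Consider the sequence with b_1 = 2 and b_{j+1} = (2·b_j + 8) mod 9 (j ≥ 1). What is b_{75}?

Computing terms: b_1 = 2, b_2 = 3, b_3 = 5, b_4 = 0, b_5 = 8, b_6 = 6, b_7 = 2.
The sequence repeats with period 6.
So b_{75} = b_{1 + ((75-1) mod 6)} = b_3 = 5.

5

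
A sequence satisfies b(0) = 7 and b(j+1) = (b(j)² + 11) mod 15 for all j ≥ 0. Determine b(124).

Listing terms: b(0) = 7, b(1) = 0, b(2) = 11, b(3) = 12, b(4) = 5, b(5) = 6, b(6) = 2, b(7) = 0.
Since b(7) = b(1) = 0, the sequence is eventually periodic: after a pre-period of length 1 it cycles with period 6.
For j ≥ 1, b(j) depends only on (j - 1) mod 6. (124 - 1) mod 6 = 3, so b(124) = b(4) = 5.

5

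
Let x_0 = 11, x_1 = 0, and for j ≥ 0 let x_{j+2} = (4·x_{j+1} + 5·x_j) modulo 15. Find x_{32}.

We have x_0 = 11; x_1 = 0; x_2 = 10; x_3 = 10; x_4 = 0; x_5 = 5; x_6 = 5; x_7 = 0; x_8 = 10.
Since (x_7, x_8) = (x_1, x_2) = (0, 10) (two consecutive terms determine the rest), the sequence is eventually periodic: after a pre-period of length 1 it cycles with period 6.
For j ≥ 1, x_j depends only on (j - 1) mod 6. (32 - 1) mod 6 = 1, so x_{32} = x_2 = 10.

10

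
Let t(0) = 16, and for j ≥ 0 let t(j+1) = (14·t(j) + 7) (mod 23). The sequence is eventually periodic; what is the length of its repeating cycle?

We have t(0) = 16; t(1) = 1; t(2) = 21; t(3) = 2; t(4) = 12; t(5) = 14; t(6) = 19; t(7) = 20; t(8) = 11; t(9) = 0; t(10) = 7; t(11) = 13; t(12) = 5; t(13) = 8; t(14) = 4; t(15) = 17; t(16) = 15; t(17) = 10; t(18) = 9; t(19) = 18; t(20) = 6; t(21) = 22; t(22) = 16.
Since t(22) = t(0) = 16, the sequence is periodic with period 22.

22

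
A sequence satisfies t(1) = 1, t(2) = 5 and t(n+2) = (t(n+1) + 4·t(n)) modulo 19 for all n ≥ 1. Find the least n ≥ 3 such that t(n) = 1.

Listing terms: t(1) = 1,  t(2) = 5,  t(3) = 9,  t(4) = 10,  t(5) = 8,  t(6) = 10,  t(7) = 4,  t(8) = 6,  t(9) = 3,  t(10) = 8,  t(11) = 1,  t(12) = 14,  t(13) = 18,  t(14) = 17,  t(15) = 13,  t(16) = 5,  t(17) = 0,  t(18) = 1,  t(19) = 1,  t(20) = 5.
Since (t(19), t(20)) = (t(1), t(2)) = (1, 5) (two consecutive terms determine the rest), the sequence is periodic with period 18.
The value 1 first appears (with n ≥ 3) at t(11).

11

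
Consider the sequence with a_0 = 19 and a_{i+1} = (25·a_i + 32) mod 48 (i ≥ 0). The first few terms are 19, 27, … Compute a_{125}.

We have a_0 = 19; a_1 = 27; a_2 = 35; a_3 = 43; a_4 = 3; a_5 = 11; a_6 = 19.
Since a_6 = a_0 = 19, the sequence is periodic with period 6.
So a_{125} = a_{0 + ((125-0) mod 6)} = a_5 = 11.

11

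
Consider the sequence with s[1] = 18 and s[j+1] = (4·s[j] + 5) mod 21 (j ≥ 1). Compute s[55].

Computing terms: s[1] = 18, s[2] = 14, s[3] = 19, s[4] = 18.
The sequence repeats with period 3.
So s[55] = s[1 + ((55-1) mod 3)] = s[1] = 18.

18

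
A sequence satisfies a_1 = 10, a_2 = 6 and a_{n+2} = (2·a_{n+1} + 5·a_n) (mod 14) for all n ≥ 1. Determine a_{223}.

4

We have a_1 = 10,  a_2 = 6,  a_3 = 6,  a_4 = 0,  a_5 = 2,  a_6 = 4,  a_7 = 4,  a_8 = 0,  a_9 = 6,  a_{10} = 12,  a_{11} = 12,  a_{12} = 0,  a_{13} = 4,  a_{14} = 8,  a_{15} = 8,  a_{16} = 0,  a_{17} = 12,  a_{18} = 10,  a_{19} = 10,  a_{20} = 0,  a_{21} = 8,  a_{22} = 2,  a_{23} = 2,  a_{24} = 0,  a_{25} = 10,  a_{26} = 6.
The sequence repeats with period 24.
(223 - 1) mod 24 = 6, so a_{223} = a_7 = 4.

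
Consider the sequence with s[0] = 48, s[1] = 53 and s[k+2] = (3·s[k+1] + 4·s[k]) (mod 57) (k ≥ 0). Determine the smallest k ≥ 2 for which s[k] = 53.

We have s[0] = 48; s[1] = 53; s[2] = 9; s[3] = 11; s[4] = 12; s[5] = 23; s[6] = 3; s[7] = 44; s[8] = 30; s[9] = 38; s[10] = 6; s[11] = 56; s[12] = 21; s[13] = 2; s[14] = 33; s[15] = 50; s[16] = 54; s[17] = 20; s[18] = 48; s[19] = 53.
The sequence repeats with period 18.
The value 53 next appears (with k ≥ 2) at s[19].

19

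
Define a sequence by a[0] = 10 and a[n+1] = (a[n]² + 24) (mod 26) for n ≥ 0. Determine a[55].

Listing terms: a[0] = 10; a[1] = 20; a[2] = 8; a[3] = 10.
Since a[3] = a[0] = 10, the sequence is periodic with period 3.
(55 - 0) mod 3 = 1, so a[55] = a[1] = 20.

20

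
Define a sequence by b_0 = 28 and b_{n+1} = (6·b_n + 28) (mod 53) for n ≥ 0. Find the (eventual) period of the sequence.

Listing terms: b_0 = 28; b_1 = 37; b_2 = 38; b_3 = 44; b_4 = 27; b_5 = 31; b_6 = 2; b_7 = 40; b_8 = 3; b_9 = 46; b_{10} = 39; b_{11} = 50; b_{12} = 10; b_{13} = 35; b_{14} = 26; b_{15} = 25; b_{16} = 19; b_{17} = 36; b_{18} = 32; b_{19} = 8; b_{20} = 23; b_{21} = 7; b_{22} = 17; b_{23} = 24; b_{24} = 13; b_{25} = 0; b_{26} = 28.
The sequence repeats with period 26.

26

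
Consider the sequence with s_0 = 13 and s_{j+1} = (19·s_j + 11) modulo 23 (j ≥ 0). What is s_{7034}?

We have s_0 = 13,  s_1 = 5,  s_2 = 14,  s_3 = 1,  s_4 = 7,  s_5 = 6,  s_6 = 10,  s_7 = 17,  s_8 = 12,  s_9 = 9,  s_{10} = 21,  s_{11} = 19,  s_{12} = 4,  s_{13} = 18,  s_{14} = 8,  s_{15} = 2,  s_{16} = 3,  s_{17} = 22,  s_{18} = 15,  s_{19} = 20,  s_{20} = 0,  s_{21} = 11,  s_{22} = 13.
Since s_{22} = s_0 = 13, the sequence is periodic with period 22.
(7034 - 0) mod 22 = 16, so s_{7034} = s_{16} = 3.

3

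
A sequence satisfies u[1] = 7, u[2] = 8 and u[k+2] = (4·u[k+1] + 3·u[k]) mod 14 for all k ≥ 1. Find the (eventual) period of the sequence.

We have u[1] = 7, u[2] = 8, u[3] = 11, u[4] = 12, u[5] = 11, u[6] = 10, u[7] = 3, u[8] = 0, u[9] = 9, u[10] = 8, u[11] = 3, u[12] = 8, u[13] = 13, u[14] = 6, u[15] = 7, u[16] = 4, u[17] = 9, u[18] = 6, u[19] = 9, u[20] = 12, u[21] = 5, u[22] = 0, u[23] = 1, u[24] = 4, u[25] = 5, u[26] = 4, u[27] = 3, u[28] = 10, u[29] = 7, u[30] = 2, u[31] = 1, u[32] = 10, u[33] = 1, u[34] = 6, u[35] = 13, u[36] = 0, u[37] = 11, u[38] = 2, u[39] = 13, u[40] = 2, u[41] = 5, u[42] = 12, u[43] = 7, u[44] = 8.
The sequence repeats with period 42.

42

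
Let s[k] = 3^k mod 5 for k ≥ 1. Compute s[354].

4

s[1] = 3,  s[2] = 4,  s[3] = 2,  s[4] = 1,  s[5] = 3.
The sequence repeats with period 4.
(354 - 1) mod 4 = 1, so s[354] = s[2] = 4.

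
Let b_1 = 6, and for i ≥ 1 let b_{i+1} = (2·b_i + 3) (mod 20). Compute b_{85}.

1

b_1 = 6; b_2 = 15; b_3 = 13; b_4 = 9; b_5 = 1; b_6 = 5; b_7 = 13.
Since b_7 = b_3 = 13, the sequence is eventually periodic: after a pre-period of length 2 it cycles with period 4.
For i ≥ 3, b_i depends only on (i - 3) mod 4. (85 - 3) mod 4 = 2, so b_{85} = b_5 = 1.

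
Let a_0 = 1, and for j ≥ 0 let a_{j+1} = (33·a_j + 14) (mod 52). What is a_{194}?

5

a_0 = 1; a_1 = 47; a_2 = 5; a_3 = 23; a_4 = 45; a_5 = 43; a_6 = 29; a_7 = 35; a_8 = 25; a_9 = 7; a_{10} = 37; a_{11} = 39; a_{12} = 1.
The sequence repeats with period 12.
So a_{194} = a_{0 + ((194-0) mod 12)} = a_2 = 5.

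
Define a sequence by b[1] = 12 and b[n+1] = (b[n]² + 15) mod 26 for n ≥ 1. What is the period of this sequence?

4

Listing terms: b[1] = 12, b[2] = 3, b[3] = 24, b[4] = 19, b[5] = 12.
The sequence repeats with period 4.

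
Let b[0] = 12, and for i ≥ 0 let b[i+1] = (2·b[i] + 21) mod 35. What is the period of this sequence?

12

Listing terms: b[0] = 12, b[1] = 10, b[2] = 6, b[3] = 33, b[4] = 17, b[5] = 20, b[6] = 26, b[7] = 3, b[8] = 27, b[9] = 5, b[10] = 31, b[11] = 13, b[12] = 12.
Since b[12] = b[0] = 12, the sequence is periodic with period 12.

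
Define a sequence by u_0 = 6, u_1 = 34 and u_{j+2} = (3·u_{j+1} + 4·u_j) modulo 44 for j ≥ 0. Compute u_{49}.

26

Listing terms: u_0 = 6, u_1 = 34, u_2 = 38, u_3 = 30, u_4 = 22, u_5 = 10, u_6 = 30, u_7 = 42, u_8 = 26, u_9 = 26, u_{10} = 6, u_{11} = 34.
Since (u_{10}, u_{11}) = (u_0, u_1) = (6, 34) (two consecutive terms determine the rest), the sequence is periodic with period 10.
So u_{49} = u_{0 + ((49-0) mod 10)} = u_9 = 26.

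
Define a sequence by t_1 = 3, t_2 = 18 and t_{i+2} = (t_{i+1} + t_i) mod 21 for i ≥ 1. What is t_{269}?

3

We have t_1 = 3; t_2 = 18; t_3 = 0; t_4 = 18; t_5 = 18; t_6 = 15; t_7 = 12; t_8 = 6; t_9 = 18; t_{10} = 3; t_{11} = 0; t_{12} = 3; t_{13} = 3; t_{14} = 6; t_{15} = 9; t_{16} = 15; t_{17} = 3; t_{18} = 18.
Since (t_{17}, t_{18}) = (t_1, t_2) = (3, 18) (two consecutive terms determine the rest), the sequence is periodic with period 16.
So t_{269} = t_{1 + ((269-1) mod 16)} = t_{13} = 3.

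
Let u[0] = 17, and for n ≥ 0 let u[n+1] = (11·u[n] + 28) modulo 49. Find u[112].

Computing terms: u[0] = 17, u[1] = 19, u[2] = 41, u[3] = 38, u[4] = 5, u[5] = 34, u[6] = 10, u[7] = 40, u[8] = 27, u[9] = 31, u[10] = 26, u[11] = 20, u[12] = 3, u[13] = 12, u[14] = 13, u[15] = 24, u[16] = 47, u[17] = 6, u[18] = 45, u[19] = 33, u[20] = 48, u[21] = 17.
The sequence repeats with period 21.
(112 - 0) mod 21 = 7, so u[112] = u[7] = 40.

40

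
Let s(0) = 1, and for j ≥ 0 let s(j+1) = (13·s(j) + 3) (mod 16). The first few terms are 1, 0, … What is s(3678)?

s(0) = 1, s(1) = 0, s(2) = 3, s(3) = 10, s(4) = 5, s(5) = 4, s(6) = 7, s(7) = 14, s(8) = 9, s(9) = 8, s(10) = 11, s(11) = 2, s(12) = 13, s(13) = 12, s(14) = 15, s(15) = 6, s(16) = 1.
The sequence repeats with period 16.
(3678 - 0) mod 16 = 14, so s(3678) = s(14) = 15.

15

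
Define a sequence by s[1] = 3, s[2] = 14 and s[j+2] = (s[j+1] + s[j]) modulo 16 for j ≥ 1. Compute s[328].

7

Computing terms: s[1] = 3,  s[2] = 14,  s[3] = 1,  s[4] = 15,  s[5] = 0,  s[6] = 15,  s[7] = 15,  s[8] = 14,  s[9] = 13,  s[10] = 11,  s[11] = 8,  s[12] = 3,  s[13] = 11,  s[14] = 14,  s[15] = 9,  s[16] = 7,  s[17] = 0,  s[18] = 7,  s[19] = 7,  s[20] = 14,  s[21] = 5,  s[22] = 3,  s[23] = 8,  s[24] = 11,  s[25] = 3,  s[26] = 14.
Since (s[25], s[26]) = (s[1], s[2]) = (3, 14) (two consecutive terms determine the rest), the sequence is periodic with period 24.
So s[328] = s[1 + ((328-1) mod 24)] = s[16] = 7.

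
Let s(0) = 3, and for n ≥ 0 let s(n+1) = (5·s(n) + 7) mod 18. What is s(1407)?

s(0) = 3,  s(1) = 4,  s(2) = 9,  s(3) = 16,  s(4) = 15,  s(5) = 10,  s(6) = 3.
The sequence repeats with period 6.
(1407 - 0) mod 6 = 3, so s(1407) = s(3) = 16.

16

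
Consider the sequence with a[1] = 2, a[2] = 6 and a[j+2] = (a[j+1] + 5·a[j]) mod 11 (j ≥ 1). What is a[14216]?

Computing terms: a[1] = 2; a[2] = 6; a[3] = 5; a[4] = 2; a[5] = 5; a[6] = 4; a[7] = 7; a[8] = 5; a[9] = 7; a[10] = 10; a[11] = 1; a[12] = 7; a[13] = 1; a[14] = 3; a[15] = 8; a[16] = 1; a[17] = 8; a[18] = 2; a[19] = 9; a[20] = 8; a[21] = 9; a[22] = 5; a[23] = 6; a[24] = 9; a[25] = 6; a[26] = 7; a[27] = 4; a[28] = 6; a[29] = 4; a[30] = 1; a[31] = 10; a[32] = 4; a[33] = 10; a[34] = 8; a[35] = 3; a[36] = 10; a[37] = 3; a[38] = 9; a[39] = 2; a[40] = 3; a[41] = 2; a[42] = 6.
The sequence repeats with period 40.
(14216 - 1) mod 40 = 15, so a[14216] = a[16] = 1.

1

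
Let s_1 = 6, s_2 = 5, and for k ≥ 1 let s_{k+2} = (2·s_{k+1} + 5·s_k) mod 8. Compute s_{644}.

Listing terms: s_1 = 6,  s_2 = 5,  s_3 = 0,  s_4 = 1,  s_5 = 2,  s_6 = 1,  s_7 = 4,  s_8 = 5,  s_9 = 6,  s_{10} = 5.
The sequence repeats with period 8.
So s_{644} = s_{1 + ((644-1) mod 8)} = s_4 = 1.

1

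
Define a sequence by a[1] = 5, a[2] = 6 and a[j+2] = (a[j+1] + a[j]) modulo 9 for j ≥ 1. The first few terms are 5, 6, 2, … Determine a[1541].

1

We have a[1] = 5; a[2] = 6; a[3] = 2; a[4] = 8; a[5] = 1; a[6] = 0; a[7] = 1; a[8] = 1; a[9] = 2; a[10] = 3; a[11] = 5; a[12] = 8; a[13] = 4; a[14] = 3; a[15] = 7; a[16] = 1; a[17] = 8; a[18] = 0; a[19] = 8; a[20] = 8; a[21] = 7; a[22] = 6; a[23] = 4; a[24] = 1; a[25] = 5; a[26] = 6.
Since (a[25], a[26]) = (a[1], a[2]) = (5, 6) (two consecutive terms determine the rest), the sequence is periodic with period 24.
(1541 - 1) mod 24 = 4, so a[1541] = a[5] = 1.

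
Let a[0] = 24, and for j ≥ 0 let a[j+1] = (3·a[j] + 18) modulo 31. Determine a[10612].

19

a[0] = 24; a[1] = 28; a[2] = 9; a[3] = 14; a[4] = 29; a[5] = 12; a[6] = 23; a[7] = 25; a[8] = 0; a[9] = 18; a[10] = 10; a[11] = 17; a[12] = 7; a[13] = 8; a[14] = 11; a[15] = 20; a[16] = 16; a[17] = 4; a[18] = 30; a[19] = 15; a[20] = 1; a[21] = 21; a[22] = 19; a[23] = 13; a[24] = 26; a[25] = 3; a[26] = 27; a[27] = 6; a[28] = 5; a[29] = 2; a[30] = 24.
The sequence repeats with period 30.
So a[10612] = a[0 + ((10612-0) mod 30)] = a[22] = 19.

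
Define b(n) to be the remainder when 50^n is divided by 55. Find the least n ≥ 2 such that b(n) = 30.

Computing terms: b(1) = 50; b(2) = 25; b(3) = 40; b(4) = 20; b(5) = 10; b(6) = 5; b(7) = 30; b(8) = 15; b(9) = 35; b(10) = 45; b(11) = 50.
The sequence repeats with period 10.
The value 30 first appears (with n ≥ 2) at b(7).

7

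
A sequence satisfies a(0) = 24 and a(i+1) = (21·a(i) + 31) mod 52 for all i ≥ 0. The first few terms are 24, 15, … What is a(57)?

15

We have a(0) = 24,  a(1) = 15,  a(2) = 34,  a(3) = 17,  a(4) = 24.
Since a(4) = a(0) = 24, the sequence is periodic with period 4.
(57 - 0) mod 4 = 1, so a(57) = a(1) = 15.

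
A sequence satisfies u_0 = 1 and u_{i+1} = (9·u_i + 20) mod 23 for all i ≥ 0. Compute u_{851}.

We have u_0 = 1,  u_1 = 6,  u_2 = 5,  u_3 = 19,  u_4 = 7,  u_5 = 14,  u_6 = 8,  u_7 = 0,  u_8 = 20,  u_9 = 16,  u_{10} = 3,  u_{11} = 1.
The sequence repeats with period 11.
So u_{851} = u_{0 + ((851-0) mod 11)} = u_4 = 7.

7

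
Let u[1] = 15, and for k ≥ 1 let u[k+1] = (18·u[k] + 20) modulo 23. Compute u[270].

0

Listing terms: u[1] = 15,  u[2] = 14,  u[3] = 19,  u[4] = 17,  u[5] = 4,  u[6] = 0,  u[7] = 20,  u[8] = 12,  u[9] = 6,  u[10] = 13,  u[11] = 1,  u[12] = 15.
Since u[12] = u[1] = 15, the sequence is periodic with period 11.
(270 - 1) mod 11 = 5, so u[270] = u[6] = 0.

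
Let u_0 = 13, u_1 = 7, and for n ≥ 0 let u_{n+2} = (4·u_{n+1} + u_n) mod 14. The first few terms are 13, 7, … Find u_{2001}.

7

We have u_0 = 13,  u_1 = 7,  u_2 = 13,  u_3 = 3,  u_4 = 11,  u_5 = 5,  u_6 = 3,  u_7 = 3,  u_8 = 1,  u_9 = 7,  u_{10} = 1,  u_{11} = 11,  u_{12} = 3,  u_{13} = 9,  u_{14} = 11,  u_{15} = 11,  u_{16} = 13,  u_{17} = 7.
The sequence repeats with period 16.
(2001 - 0) mod 16 = 1, so u_{2001} = u_1 = 7.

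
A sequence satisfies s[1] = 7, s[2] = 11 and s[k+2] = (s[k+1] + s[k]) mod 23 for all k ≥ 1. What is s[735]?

Listing terms: s[1] = 7,  s[2] = 11,  s[3] = 18,  s[4] = 6,  s[5] = 1,  s[6] = 7,  s[7] = 8,  s[8] = 15,  s[9] = 0,  s[10] = 15,  s[11] = 15,  s[12] = 7,  s[13] = 22,  s[14] = 6,  s[15] = 5,  s[16] = 11,  s[17] = 16,  s[18] = 4,  s[19] = 20,  s[20] = 1,  s[21] = 21,  s[22] = 22,  s[23] = 20,  s[24] = 19,  s[25] = 16,  s[26] = 12,  s[27] = 5,  s[28] = 17,  s[29] = 22,  s[30] = 16,  s[31] = 15,  s[32] = 8,  s[33] = 0,  s[34] = 8,  s[35] = 8,  s[36] = 16,  s[37] = 1,  s[38] = 17,  s[39] = 18,  s[40] = 12,  s[41] = 7,  s[42] = 19,  s[43] = 3,  s[44] = 22,  s[45] = 2,  s[46] = 1,  s[47] = 3,  s[48] = 4,  s[49] = 7,  s[50] = 11.
The sequence repeats with period 48.
(735 - 1) mod 48 = 14, so s[735] = s[15] = 5.

5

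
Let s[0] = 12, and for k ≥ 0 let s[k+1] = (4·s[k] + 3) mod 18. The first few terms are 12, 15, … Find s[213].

Listing terms: s[0] = 12; s[1] = 15; s[2] = 9; s[3] = 3; s[4] = 15.
Since s[4] = s[1] = 15, the sequence is eventually periodic: after a pre-period of length 1 it cycles with period 3.
For k ≥ 1, s[k] depends only on (k - 1) mod 3. (213 - 1) mod 3 = 2, so s[213] = s[3] = 3.

3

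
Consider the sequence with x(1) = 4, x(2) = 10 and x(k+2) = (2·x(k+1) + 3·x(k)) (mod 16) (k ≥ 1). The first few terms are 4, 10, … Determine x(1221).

12

Listing terms: x(1) = 4,  x(2) = 10,  x(3) = 0,  x(4) = 14,  x(5) = 12,  x(6) = 2,  x(7) = 8,  x(8) = 6,  x(9) = 4,  x(10) = 10.
The sequence repeats with period 8.
(1221 - 1) mod 8 = 4, so x(1221) = x(5) = 12.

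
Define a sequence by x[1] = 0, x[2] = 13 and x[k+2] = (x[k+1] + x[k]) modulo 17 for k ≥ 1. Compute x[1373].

x[1] = 0, x[2] = 13, x[3] = 13, x[4] = 9, x[5] = 5, x[6] = 14, x[7] = 2, x[8] = 16, x[9] = 1, x[10] = 0, x[11] = 1, x[12] = 1, x[13] = 2, x[14] = 3, x[15] = 5, x[16] = 8, x[17] = 13, x[18] = 4, x[19] = 0, x[20] = 4, x[21] = 4, x[22] = 8, x[23] = 12, x[24] = 3, x[25] = 15, x[26] = 1, x[27] = 16, x[28] = 0, x[29] = 16, x[30] = 16, x[31] = 15, x[32] = 14, x[33] = 12, x[34] = 9, x[35] = 4, x[36] = 13, x[37] = 0, x[38] = 13.
Since (x[37], x[38]) = (x[1], x[2]) = (0, 13) (two consecutive terms determine the rest), the sequence is periodic with period 36.
(1373 - 1) mod 36 = 4, so x[1373] = x[5] = 5.

5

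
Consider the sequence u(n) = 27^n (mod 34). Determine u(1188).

21

Listing terms: u(1) = 27, u(2) = 15, u(3) = 31, u(4) = 21, u(5) = 23, u(6) = 9, u(7) = 5, u(8) = 33, u(9) = 7, u(10) = 19, u(11) = 3, u(12) = 13, u(13) = 11, u(14) = 25, u(15) = 29, u(16) = 1, u(17) = 27.
Since u(17) = u(1) = 27, the sequence is periodic with period 16.
(1188 - 1) mod 16 = 3, so u(1188) = u(4) = 21.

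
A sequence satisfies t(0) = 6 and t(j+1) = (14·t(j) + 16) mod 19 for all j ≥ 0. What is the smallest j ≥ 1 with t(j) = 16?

t(0) = 6, t(1) = 5, t(2) = 10, t(3) = 4, t(4) = 15, t(5) = 17, t(6) = 7, t(7) = 0, t(8) = 16, t(9) = 12, t(10) = 13, t(11) = 8, t(12) = 14, t(13) = 3, t(14) = 1, t(15) = 11, t(16) = 18, t(17) = 2, t(18) = 6.
Since t(18) = t(0) = 6, the sequence is periodic with period 18.
The value 16 first appears (with j ≥ 1) at t(8).

8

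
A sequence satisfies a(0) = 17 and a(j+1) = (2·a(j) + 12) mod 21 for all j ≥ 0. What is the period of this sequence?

We have a(0) = 17; a(1) = 4; a(2) = 20; a(3) = 10; a(4) = 11; a(5) = 13; a(6) = 17.
Since a(6) = a(0) = 17, the sequence is periodic with period 6.

6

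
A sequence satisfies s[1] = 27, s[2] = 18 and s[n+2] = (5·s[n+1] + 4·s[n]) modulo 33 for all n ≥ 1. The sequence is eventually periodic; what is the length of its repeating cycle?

40

Listing terms: s[1] = 27,  s[2] = 18,  s[3] = 0,  s[4] = 6,  s[5] = 30,  s[6] = 9,  s[7] = 0,  s[8] = 3,  s[9] = 15,  s[10] = 21,  s[11] = 0,  s[12] = 18,  s[13] = 24,  s[14] = 27,  s[15] = 0,  s[16] = 9,  s[17] = 12,  s[18] = 30,  s[19] = 0,  s[20] = 21,  s[21] = 6,  s[22] = 15,  s[23] = 0,  s[24] = 27,  s[25] = 3,  s[26] = 24,  s[27] = 0,  s[28] = 30,  s[29] = 18,  s[30] = 12,  s[31] = 0,  s[32] = 15,  s[33] = 9,  s[34] = 6,  s[35] = 0,  s[36] = 24,  s[37] = 21,  s[38] = 3,  s[39] = 0,  s[40] = 12,  s[41] = 27,  s[42] = 18.
Since (s[41], s[42]) = (s[1], s[2]) = (27, 18) (two consecutive terms determine the rest), the sequence is periodic with period 40.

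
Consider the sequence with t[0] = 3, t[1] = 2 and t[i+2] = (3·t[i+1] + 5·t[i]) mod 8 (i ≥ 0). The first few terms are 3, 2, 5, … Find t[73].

2

We have t[0] = 3,  t[1] = 2,  t[2] = 5,  t[3] = 1,  t[4] = 4,  t[5] = 1,  t[6] = 7,  t[7] = 2,  t[8] = 1,  t[9] = 5,  t[10] = 4,  t[11] = 5,  t[12] = 3,  t[13] = 2.
Since (t[12], t[13]) = (t[0], t[1]) = (3, 2) (two consecutive terms determine the rest), the sequence is periodic with period 12.
(73 - 0) mod 12 = 1, so t[73] = t[1] = 2.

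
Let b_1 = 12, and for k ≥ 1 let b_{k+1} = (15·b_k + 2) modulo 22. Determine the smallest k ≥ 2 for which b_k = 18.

Computing terms: b_1 = 12, b_2 = 6, b_3 = 4, b_4 = 18, b_5 = 8, b_6 = 12.
Since b_6 = b_1 = 12, the sequence is periodic with period 5.
The value 18 first appears (with k ≥ 2) at b_4.

4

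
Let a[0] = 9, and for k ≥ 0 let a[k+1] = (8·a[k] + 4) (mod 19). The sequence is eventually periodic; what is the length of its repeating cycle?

6

Computing terms: a[0] = 9, a[1] = 0, a[2] = 4, a[3] = 17, a[4] = 7, a[5] = 3, a[6] = 9.
Since a[6] = a[0] = 9, the sequence is periodic with period 6.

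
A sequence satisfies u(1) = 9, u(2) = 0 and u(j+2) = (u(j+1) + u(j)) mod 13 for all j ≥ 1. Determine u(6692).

4

Computing terms: u(1) = 9; u(2) = 0; u(3) = 9; u(4) = 9; u(5) = 5; u(6) = 1; u(7) = 6; u(8) = 7; u(9) = 0; u(10) = 7; u(11) = 7; u(12) = 1; u(13) = 8; u(14) = 9; u(15) = 4; u(16) = 0; u(17) = 4; u(18) = 4; u(19) = 8; u(20) = 12; u(21) = 7; u(22) = 6; u(23) = 0; u(24) = 6; u(25) = 6; u(26) = 12; u(27) = 5; u(28) = 4; u(29) = 9; u(30) = 0.
Since (u(29), u(30)) = (u(1), u(2)) = (9, 0) (two consecutive terms determine the rest), the sequence is periodic with period 28.
So u(6692) = u(1 + ((6692-1) mod 28)) = u(28) = 4.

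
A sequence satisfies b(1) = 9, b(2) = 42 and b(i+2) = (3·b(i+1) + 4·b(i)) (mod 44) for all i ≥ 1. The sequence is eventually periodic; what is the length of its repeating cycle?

Listing terms: b(1) = 9, b(2) = 42, b(3) = 30, b(4) = 38, b(5) = 14, b(6) = 18, b(7) = 22, b(8) = 6, b(9) = 18, b(10) = 34, b(11) = 42, b(12) = 42, b(13) = 30.
Since (b(12), b(13)) = (b(2), b(3)) = (42, 30) (two consecutive terms determine the rest), the sequence is eventually periodic: after a pre-period of length 1 it cycles with period 10.

10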